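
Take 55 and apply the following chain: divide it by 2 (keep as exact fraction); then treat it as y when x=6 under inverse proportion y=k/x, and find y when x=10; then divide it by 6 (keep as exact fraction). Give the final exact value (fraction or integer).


Start with 55.
Step 1: Divide by 2: 55 / 2 = 55/2
Step 2: Inverse prop: k = (55/2)*6; new y = k/10 = 55/2*6/10 = 33/2
Step 3: Divide by 6: 33/2 / 6 = 11/4
Final result = 11/4

11/4


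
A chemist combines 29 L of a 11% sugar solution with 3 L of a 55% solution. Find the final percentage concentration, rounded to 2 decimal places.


Solute in mixture 1 = 11% of 29 L = 29*11/100 = 319/100 L
Solute in mixture 2 = 55% of 3 L = 3*55/100 = 33/20 L
Total solute = 319/100 + 33/20 = 121/25 L
Total volume = 29 + 3 = 32 L
Final concentration = 121/25/32 * 100 = 15.13%

15.13


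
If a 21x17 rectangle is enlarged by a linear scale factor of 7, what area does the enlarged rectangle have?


Original dimensions: 21 x 17
Enlargement factor = 7
New width = 21 * 7 = 147
New height = 17 * 7 = 119
New area = 147 * 119 = 17493

17493


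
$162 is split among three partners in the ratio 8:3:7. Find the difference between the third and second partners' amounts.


Total parts = 8 + 3 + 7 = 18
Value per part = 162 / 18 = 9
Shares: 8*9=72, 3*9=27, 7*9=63
Third share = 63, second share = 27
Difference = |63 - 27| = 36

36


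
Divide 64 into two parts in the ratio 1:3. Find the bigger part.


Total parts = 1 + 3 = 4
Value per part = 64 / 4 = 16
First share = 1 * 16 = 16
Second share = 3 * 16 = 48
Larger share = 48

48


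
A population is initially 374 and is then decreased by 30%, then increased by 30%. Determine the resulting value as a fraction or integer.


Start: 374
Step 1: decrease by 30% => multiply by 70/100
  374 * 70/100 = 1309/5
Step 2: increase by 30% => multiply by 130/100
  1309/5 * 130/100 = 17017/50
Final value = 17017/50

17017/50


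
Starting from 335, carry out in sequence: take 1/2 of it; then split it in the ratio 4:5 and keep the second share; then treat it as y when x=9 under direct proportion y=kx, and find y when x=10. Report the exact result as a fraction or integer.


Start with 335.
Step 1: Take 1/2: 335 * 1/2 = 335/2
Step 2: Split 4:5, second share = 335/2 * 5/9 = 1675/18
Step 3: Direct prop: k = (1675/18)/9; new y = k*10 = 1675/18*10/9 = 8375/81
Final result = 8375/81

8375/81


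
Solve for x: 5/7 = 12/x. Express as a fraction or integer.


Setting up: 5/7 = 12/x
Cross multiply: 5 * x = 7 * 12
5x = 84
x = 84/5
x = 84/5

84/5


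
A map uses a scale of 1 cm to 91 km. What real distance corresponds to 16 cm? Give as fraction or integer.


Map scale: 1 cm = 91 km
Measured distance on map = 16 cm
Set up proportion: 16 * 91 / 1
= 1456 / 1
= 1456 km

1456


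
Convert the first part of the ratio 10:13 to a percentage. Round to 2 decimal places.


Total parts = 10 + 13 = 23
First part fraction = 10/23
Percentage = (10/23) * 100
= 0.434783 * 100
= 43.48%

43.48


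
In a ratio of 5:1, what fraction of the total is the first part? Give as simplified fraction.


Total parts = 5 + 1 = 6
First part fraction = 5/6
Simplify: 5/6 = 5/6

5/6


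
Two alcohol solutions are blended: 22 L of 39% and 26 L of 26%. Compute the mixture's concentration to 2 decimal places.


Solute in mixture 1 = 39% of 22 L = 22*39/100 = 429/50 L
Solute in mixture 2 = 26% of 26 L = 26*26/100 = 169/25 L
Total solute = 429/50 + 169/25 = 767/50 L
Total volume = 22 + 26 = 48 L
Final concentration = 767/50/48 * 100 = 31.96%

31.96


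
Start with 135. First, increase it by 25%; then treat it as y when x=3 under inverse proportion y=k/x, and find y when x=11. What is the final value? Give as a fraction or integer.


Start with 135.
Step 1: Increase by 25%: 135 * 125/100 = 675/4
Step 2: Inverse prop: k = (675/4)*3; new y = k/11 = 675/4*3/11 = 2025/44
Final result = 2025/44

2025/44


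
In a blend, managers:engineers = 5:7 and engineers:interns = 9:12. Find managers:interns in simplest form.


Given a:b = 5:7 and b:c = 9:12
Make b consistent. Multiply first ratio by 9: a:b = 45:63
Multiply second ratio by 7: b:c = 63:84
Now b = 63 in both, so a:b:c = 45:63:84
Therefore a:c = 45:84
Simplify by GCD: a:c = 15:28

15:28


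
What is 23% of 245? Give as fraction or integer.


Compute 23% of 245
Convert percentage: 23% = 23/100
Multiply: 245 * 23/100
= 5635/100
= 1127/20

1127/20


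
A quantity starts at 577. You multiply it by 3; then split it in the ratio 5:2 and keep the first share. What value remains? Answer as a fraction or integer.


Start with 577.
Step 1: Multiply by 3: 577 * 3 = 1731
Step 2: Split 5:2, first share = 1731 * 5/7 = 8655/7
Final result = 8655/7

8655/7


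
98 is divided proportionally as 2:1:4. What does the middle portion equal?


Ratio = 2:1:4
Total parts = 2 + 1 + 4 = 7
Value per part = 98 / 7 = 14
First share = 2 * 14 = 28
Middle share = 1 * 14 = 14
Third share = 4 * 14 = 56

14


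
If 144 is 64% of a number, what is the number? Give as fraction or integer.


Given: 144 is 64% of the whole
Set up: 144 = 64/100 * whole
whole = 144 * 100 / 64
whole = 14400 / 64
whole = 225

225


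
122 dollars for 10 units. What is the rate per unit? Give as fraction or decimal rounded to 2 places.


Total dollars = 122
Number of units = 10
Unit rate = 122 / 10
= 12.20 dollars per unit

12.20


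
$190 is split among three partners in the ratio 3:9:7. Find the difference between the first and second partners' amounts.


Total parts = 3 + 9 + 7 = 19
Value per part = 190 / 19 = 10
Shares: 3*10=30, 9*10=90, 7*10=70
First share = 30, second share = 90
Difference = |30 - 90| = 60

60


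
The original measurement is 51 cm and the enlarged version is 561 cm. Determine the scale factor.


Original length = 51 cm
Scaled length = 561 cm
Scale factor = 561 / 51
= 11

11


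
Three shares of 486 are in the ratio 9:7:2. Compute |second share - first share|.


Total parts = 9 + 7 + 2 = 18
Value per part = 486 / 18 = 27
Shares: 9*27=243, 7*27=189, 2*27=54
Second share = 189, first share = 243
Difference = |189 - 243| = 54

54


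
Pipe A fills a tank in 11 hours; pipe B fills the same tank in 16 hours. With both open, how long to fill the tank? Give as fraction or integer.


Rate of A = 1/11 job per hour
Rate of B = 1/16 job per hour
Combined rate = 1/11 + 1/16
Find common denominator: (16 + 11)/(11*16) = 27/176
Combined rate = 27/176 job per hour
Time together = 1 / (27/176) = 176/27 hours

176/27


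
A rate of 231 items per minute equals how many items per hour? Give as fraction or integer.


Converting from per minute to per hour
Rate = 231 items per minute
Multiply by 60: 231 * 60
= 13860 items per hour

13860


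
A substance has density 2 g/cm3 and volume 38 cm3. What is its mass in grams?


Using mass = density * volume
Density = 2 g/cm3
Volume = 38 cm3
Mass = 2 * 38
= 76 g

76


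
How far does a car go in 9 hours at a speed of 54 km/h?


Using distance = speed * time
Speed = 54 km/h
Time = 9 hours
Distance = 54 * 9
= 486 km

486


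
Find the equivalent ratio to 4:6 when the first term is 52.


Original ratio: 4:6
First term target: 52
Scale factor = 52 / 4 = 13
Multiply second term: 6 * 13 = 78
Equivalent ratio = 52:78

52:78


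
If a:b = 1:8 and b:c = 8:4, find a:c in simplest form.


Given a:b = 1:8 and b:c = 8:4
Make b consistent. Multiply first ratio by 8: a:b = 8:64
Multiply second ratio by 8: b:c = 64:32
Now b = 64 in both, so a:b:c = 8:64:32
Therefore a:c = 8:32
Simplify by GCD: a:c = 1:4

1:4


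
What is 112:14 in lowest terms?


Find GCD(112, 14)
GCD = 14
Divide both by 14: 112/14 = 8, 14/14 = 1
Simplified ratio = 8:1

8:1


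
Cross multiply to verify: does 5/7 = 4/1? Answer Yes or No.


Cross multiply to check 5/7 = 4/1
Left cross product: 5 * 1 = 5
Right cross product: 7 * 4 = 28
5 != 28
Not equal, so proportions differ => No

No


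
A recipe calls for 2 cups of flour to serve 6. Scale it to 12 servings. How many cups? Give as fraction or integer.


Original: 2 cups for 6 servings
Target servings = 12
Scaling factor = 12/6
New amount = 2 * 12/6
= 24/6
= 4 cups

4


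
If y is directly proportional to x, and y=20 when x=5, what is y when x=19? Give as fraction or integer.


Direct proportion: y = kx
Find k: k = 20/5 = 4
Compute y at x=19: y = 4 * 19
y = 76

76


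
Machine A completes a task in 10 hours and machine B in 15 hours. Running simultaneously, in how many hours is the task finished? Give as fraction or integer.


Rate of A = 1/10 job per hour
Rate of B = 1/15 job per hour
Combined rate = 1/10 + 1/15
Find common denominator: (15 + 10)/(10*15) = 25/150
Combined rate = 1/6 job per hour
Time together = 1 / (1/6) = 6 hours

6


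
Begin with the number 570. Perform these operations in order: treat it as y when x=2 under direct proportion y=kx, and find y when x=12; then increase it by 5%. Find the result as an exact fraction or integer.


Start with 570.
Step 1: Direct prop: k = (570)/2; new y = k*12 = 570*12/2 = 3420
Step 2: Increase by 5%: 3420 * 105/100 = 3591
Final result = 3591

3591


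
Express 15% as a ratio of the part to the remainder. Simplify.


Part = 15%, Remainder = 85%
Ratio = 15:85
GCD(15, 85) = 5
Simplify: 3:17 = 3:17

3:17


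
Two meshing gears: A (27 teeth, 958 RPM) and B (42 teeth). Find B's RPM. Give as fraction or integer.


Gear ratio: teeth_A * RPM_A = teeth_B * RPM_B
27 * 958 = 42 * RPM_B
25866 = 42 * RPM_B
RPM_B = 25866 / 42
RPM_B = 4311/7

4311/7


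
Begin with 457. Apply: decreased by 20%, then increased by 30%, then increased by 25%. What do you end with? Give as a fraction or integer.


Start: 457
Step 1: decrease by 20% => multiply by 80/100
  457 * 80/100 = 1828/5
Step 2: increase by 30% => multiply by 130/100
  1828/5 * 130/100 = 11882/25
Step 3: increase by 25% => multiply by 125/100
  11882/25 * 125/100 = 5941/10
Final value = 5941/10

5941/10


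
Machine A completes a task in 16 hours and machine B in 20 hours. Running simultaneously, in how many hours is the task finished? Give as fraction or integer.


Rate of A = 1/16 job per hour
Rate of B = 1/20 job per hour
Combined rate = 1/16 + 1/20
Find common denominator: (20 + 16)/(16*20) = 36/320
Combined rate = 9/80 job per hour
Time together = 1 / (9/80) = 80/9 hours

80/9


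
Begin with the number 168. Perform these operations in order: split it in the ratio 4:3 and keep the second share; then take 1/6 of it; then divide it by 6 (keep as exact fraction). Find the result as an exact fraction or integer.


Start with 168.
Step 1: Split 4:3, second share = 168 * 3/7 = 72
Step 2: Take 1/6: 72 * 1/6 = 12
Step 3: Divide by 6: 12 / 6 = 2
Final result = 2

2


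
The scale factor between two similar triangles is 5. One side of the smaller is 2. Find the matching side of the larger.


Similar triangles have proportional sides
Scale factor = 5
Smaller side = 2
Corresponding larger side = 2 * 5
= 10

10


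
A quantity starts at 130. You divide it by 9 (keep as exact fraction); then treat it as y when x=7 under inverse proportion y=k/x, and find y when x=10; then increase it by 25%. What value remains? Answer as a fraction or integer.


Start with 130.
Step 1: Divide by 9: 130 / 9 = 130/9
Step 2: Inverse prop: k = (130/9)*7; new y = k/10 = 130/9*7/10 = 91/9
Step 3: Increase by 25%: 91/9 * 125/100 = 455/36
Final result = 455/36

455/36


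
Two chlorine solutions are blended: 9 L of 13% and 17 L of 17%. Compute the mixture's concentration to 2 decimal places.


Solute in mixture 1 = 13% of 9 L = 9*13/100 = 117/100 L
Solute in mixture 2 = 17% of 17 L = 17*17/100 = 289/100 L
Total solute = 117/100 + 289/100 = 203/50 L
Total volume = 9 + 17 = 26 L
Final concentration = 203/50/26 * 100 = 15.62%

15.62


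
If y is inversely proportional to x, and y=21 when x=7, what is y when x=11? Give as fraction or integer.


Inverse proportion: y = k/x
Find k: k = 7 * 21 = 147
Compute y at x=11: y = 147/11
y = 147/11

147/11


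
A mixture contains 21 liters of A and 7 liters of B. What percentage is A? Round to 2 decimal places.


Volume of A = 21 L
Volume of B = 7 L
Total volume = 21 + 7 = 28 L
Percentage of A = (21/28) * 100
= 75.00%

75.00


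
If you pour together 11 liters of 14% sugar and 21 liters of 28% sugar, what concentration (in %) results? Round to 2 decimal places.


Solute in mixture 1 = 14% of 11 L = 11*14/100 = 77/50 L
Solute in mixture 2 = 28% of 21 L = 21*28/100 = 147/25 L
Total solute = 77/50 + 147/25 = 371/50 L
Total volume = 11 + 21 = 32 L
Final concentration = 371/50/32 * 100 = 23.19%

23.19


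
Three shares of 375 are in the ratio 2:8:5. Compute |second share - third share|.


Total parts = 2 + 8 + 5 = 15
Value per part = 375 / 15 = 25
Shares: 2*25=50, 8*25=200, 5*25=125
Second share = 200, third share = 125
Difference = |200 - 125| = 75

75


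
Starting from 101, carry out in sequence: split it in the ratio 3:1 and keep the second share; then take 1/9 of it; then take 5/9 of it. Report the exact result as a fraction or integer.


Start with 101.
Step 1: Split 3:1, second share = 101 * 1/4 = 101/4
Step 2: Take 1/9: 101/4 * 1/9 = 101/36
Step 3: Take 5/9: 101/36 * 5/9 = 505/324
Final result = 505/324

505/324


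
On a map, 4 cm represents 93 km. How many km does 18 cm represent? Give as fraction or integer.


Map scale: 4 cm = 93 km
Measured distance on map = 18 cm
Set up proportion: 18 * 93 / 4
= 1674 / 4
= 837/2 km

837/2


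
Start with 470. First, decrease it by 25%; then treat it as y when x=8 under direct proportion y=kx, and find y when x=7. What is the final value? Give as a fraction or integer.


Start with 470.
Step 1: Decrease by 25%: 470 * 75/100 = 705/2
Step 2: Direct prop: k = (705/2)/8; new y = k*7 = 705/2*7/8 = 4935/16
Final result = 4935/16

4935/16


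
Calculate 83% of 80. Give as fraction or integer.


Compute 83% of 80
Convert percentage: 83% = 83/100
Multiply: 80 * 83/100
= 6640/100
= 332/5

332/5


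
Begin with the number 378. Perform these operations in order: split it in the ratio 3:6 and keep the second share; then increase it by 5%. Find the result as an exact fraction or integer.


Start with 378.
Step 1: Split 3:6, second share = 378 * 6/9 = 252
Step 2: Increase by 5%: 252 * 105/100 = 1323/5
Final result = 1323/5

1323/5


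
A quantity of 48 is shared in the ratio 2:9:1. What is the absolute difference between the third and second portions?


Total parts = 2 + 9 + 1 = 12
Value per part = 48 / 12 = 4
Shares: 2*4=8, 9*4=36, 1*4=4
Third share = 4, second share = 36
Difference = |4 - 36| = 32

32


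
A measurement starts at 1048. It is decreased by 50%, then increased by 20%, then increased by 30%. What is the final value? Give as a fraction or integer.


Start: 1048
Step 1: decrease by 50% => multiply by 50/100
  1048 * 50/100 = 524
Step 2: increase by 20% => multiply by 120/100
  524 * 120/100 = 3144/5
Step 3: increase by 30% => multiply by 130/100
  3144/5 * 130/100 = 20436/25
Final value = 20436/25

20436/25


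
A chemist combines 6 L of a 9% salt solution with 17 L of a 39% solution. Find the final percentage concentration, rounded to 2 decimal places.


Solute in mixture 1 = 9% of 6 L = 6*9/100 = 27/50 L
Solute in mixture 2 = 39% of 17 L = 17*39/100 = 663/100 L
Total solute = 27/50 + 663/100 = 717/100 L
Total volume = 6 + 17 = 23 L
Final concentration = 717/100/23 * 100 = 31.17%

31.17


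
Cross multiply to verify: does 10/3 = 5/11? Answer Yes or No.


Cross multiply to check 10/3 = 5/11
Left cross product: 10 * 11 = 110
Right cross product: 3 * 5 = 15
110 != 15
Not equal, so proportions differ => No

No


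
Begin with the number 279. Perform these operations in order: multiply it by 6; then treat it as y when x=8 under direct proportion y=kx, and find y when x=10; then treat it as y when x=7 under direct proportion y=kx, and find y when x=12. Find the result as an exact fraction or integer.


Start with 279.
Step 1: Multiply by 6: 279 * 6 = 1674
Step 2: Direct prop: k = (1674)/8; new y = k*10 = 1674*10/8 = 4185/2
Step 3: Direct prop: k = (4185/2)/7; new y = k*12 = 4185/2*12/7 = 25110/7
Final result = 25110/7

25110/7


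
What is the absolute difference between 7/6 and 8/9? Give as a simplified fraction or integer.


Simplify: 7/6 = 7/6 and 8/9 = 8/9
Find common denominator: LCD = 18
Convert: 21/18 and 16/18
Difference = |21 - 16|/18 = 5/18
Simplified = 5/18

5/18


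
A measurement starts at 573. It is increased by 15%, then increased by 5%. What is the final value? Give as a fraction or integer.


Start: 573
Step 1: increase by 15% => multiply by 115/100
  573 * 115/100 = 13179/20
Step 2: increase by 5% => multiply by 105/100
  13179/20 * 105/100 = 276759/400
Final value = 276759/400

276759/400


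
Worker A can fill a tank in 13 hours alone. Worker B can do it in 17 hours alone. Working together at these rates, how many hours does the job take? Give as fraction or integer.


Rate of A = 1/13 job per hour
Rate of B = 1/17 job per hour
Combined rate = 1/13 + 1/17
Find common denominator: (17 + 13)/(13*17) = 30/221
Combined rate = 30/221 job per hour
Time together = 1 / (30/221) = 221/30 hours

221/30


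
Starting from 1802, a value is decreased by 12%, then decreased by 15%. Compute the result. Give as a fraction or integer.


Start: 1802
Step 1: decrease by 12% => multiply by 88/100
  1802 * 88/100 = 39644/25
Step 2: decrease by 15% => multiply by 85/100
  39644/25 * 85/100 = 168487/125
Final value = 168487/125

168487/125


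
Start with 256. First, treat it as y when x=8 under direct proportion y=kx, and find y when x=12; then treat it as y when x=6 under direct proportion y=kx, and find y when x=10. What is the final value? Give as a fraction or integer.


Start with 256.
Step 1: Direct prop: k = (256)/8; new y = k*12 = 256*12/8 = 384
Step 2: Direct prop: k = (384)/6; new y = k*10 = 384*10/6 = 640
Final result = 640

640


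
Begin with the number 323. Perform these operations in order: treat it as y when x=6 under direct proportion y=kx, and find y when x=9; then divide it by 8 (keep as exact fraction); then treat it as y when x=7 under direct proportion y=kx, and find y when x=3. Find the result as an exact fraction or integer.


Start with 323.
Step 1: Direct prop: k = (323)/6; new y = k*9 = 323*9/6 = 969/2
Step 2: Divide by 8: 969/2 / 8 = 969/16
Step 3: Direct prop: k = (969/16)/7; new y = k*3 = 969/16*3/7 = 2907/112
Final result = 2907/112

2907/112


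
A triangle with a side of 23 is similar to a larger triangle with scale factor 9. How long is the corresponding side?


Similar triangles have proportional sides
Scale factor = 9
Smaller side = 23
Corresponding larger side = 23 * 9
= 207

207


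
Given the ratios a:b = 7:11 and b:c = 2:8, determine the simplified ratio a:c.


Given a:b = 7:11 and b:c = 2:8
Make b consistent. Multiply first ratio by 2: a:b = 14:22
Multiply second ratio by 11: b:c = 22:88
Now b = 22 in both, so a:b:c = 14:22:88
Therefore a:c = 14:88
Simplify by GCD: a:c = 7:44

7:44


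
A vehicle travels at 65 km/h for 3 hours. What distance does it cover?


Using distance = speed * time
Speed = 65 km/h
Time = 3 hours
Distance = 65 * 3
= 195 km

195


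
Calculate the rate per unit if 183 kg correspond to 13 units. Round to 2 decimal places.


Total kg = 183
Number of units = 13
Unit rate = 183 / 13
= 14.08 kg per unit

14.08


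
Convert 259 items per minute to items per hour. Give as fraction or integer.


Converting from per minute to per hour
Rate = 259 items per minute
Multiply by 60: 259 * 60
= 15540 items per hour

15540


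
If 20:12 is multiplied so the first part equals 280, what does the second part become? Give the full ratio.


Original ratio: 20:12
First term target: 280
Scale factor = 280 / 20 = 14
Multiply second term: 12 * 14 = 168
Equivalent ratio = 280:168

280:168


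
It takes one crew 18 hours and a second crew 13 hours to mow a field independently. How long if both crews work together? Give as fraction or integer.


Rate of A = 1/18 job per hour
Rate of B = 1/13 job per hour
Combined rate = 1/18 + 1/13
Find common denominator: (13 + 18)/(18*13) = 31/234
Combined rate = 31/234 job per hour
Time together = 1 / (31/234) = 234/31 hours

234/31


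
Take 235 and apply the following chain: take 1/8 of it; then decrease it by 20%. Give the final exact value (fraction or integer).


Start with 235.
Step 1: Take 1/8: 235 * 1/8 = 235/8
Step 2: Decrease by 20%: 235/8 * 80/100 = 47/2
Final result = 47/2

47/2


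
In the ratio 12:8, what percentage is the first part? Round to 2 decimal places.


Total parts = 12 + 8 = 20
First part fraction = 12/20
Percentage = (12/20) * 100
= 0.6 * 100
= 60.00%

60.00


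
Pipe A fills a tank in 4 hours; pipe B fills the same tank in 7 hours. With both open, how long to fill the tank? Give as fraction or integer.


Rate of A = 1/4 job per hour
Rate of B = 1/7 job per hour
Combined rate = 1/4 + 1/7
Find common denominator: (7 + 4)/(4*7) = 11/28
Combined rate = 11/28 job per hour
Time together = 1 / (11/28) = 28/11 hours

28/11


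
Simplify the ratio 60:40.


Find GCD(60, 40)
GCD = 20
Divide both by 20: 60/20 = 3, 40/20 = 2
Simplified ratio = 3:2

3:2


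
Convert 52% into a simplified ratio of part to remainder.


Part = 52%, Remainder = 48%
Ratio = 52:48
GCD(52, 48) = 4
Simplify: 13:12 = 13:12

13:12


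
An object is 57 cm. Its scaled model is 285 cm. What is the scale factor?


Original length = 57 cm
Scaled length = 285 cm
Scale factor = 285 / 57
= 5

5


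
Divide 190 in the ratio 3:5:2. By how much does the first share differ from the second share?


Total parts = 3 + 5 + 2 = 10
Value per part = 190 / 10 = 19
Shares: 3*19=57, 5*19=95, 2*19=38
First share = 57, second share = 95
Difference = |57 - 95| = 38

38


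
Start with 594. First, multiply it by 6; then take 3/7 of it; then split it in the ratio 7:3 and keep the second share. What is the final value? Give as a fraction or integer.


Start with 594.
Step 1: Multiply by 6: 594 * 6 = 3564
Step 2: Take 3/7: 3564 * 3/7 = 10692/7
Step 3: Split 7:3, second share = 10692/7 * 3/10 = 16038/35
Final result = 16038/35

16038/35


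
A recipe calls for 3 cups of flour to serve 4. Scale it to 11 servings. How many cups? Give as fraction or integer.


Original: 3 cups for 4 servings
Target servings = 11
Scaling factor = 11/4
New amount = 3 * 11/4
= 33/4
= 33/4 cups

33/4


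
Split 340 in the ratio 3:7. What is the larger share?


Total parts = 3 + 7 = 10
Value per part = 340 / 10 = 34
First share = 3 * 34 = 102
Second share = 7 * 34 = 238
Larger share = 238

238


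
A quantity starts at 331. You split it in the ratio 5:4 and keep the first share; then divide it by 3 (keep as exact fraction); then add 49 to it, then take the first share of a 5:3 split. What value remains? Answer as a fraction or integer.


Start with 331.
Step 1: Split 5:4, first share = 331 * 5/9 = 1655/9
Step 2: Divide by 3: 1655/9 / 3 = 1655/27
Step 3: Add 49: 1655/27+49=2978/27; split 5:3 first = 2978/27*5/8 = 7445/108
Final result = 7445/108

7445/108


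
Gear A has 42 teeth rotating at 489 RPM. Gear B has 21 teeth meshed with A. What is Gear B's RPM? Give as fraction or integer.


Gear ratio: teeth_A * RPM_A = teeth_B * RPM_B
42 * 489 = 21 * RPM_B
20538 = 21 * RPM_B
RPM_B = 20538 / 21
RPM_B = 978

978


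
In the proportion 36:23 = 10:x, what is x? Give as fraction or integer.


Setting up: 36/23 = 10/x
Cross multiply: 36 * x = 23 * 10
36x = 230
x = 230/36
x = 115/18

115/18


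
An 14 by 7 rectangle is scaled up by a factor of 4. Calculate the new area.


Original dimensions: 14 x 7
Enlargement factor = 4
New width = 14 * 4 = 56
New height = 7 * 4 = 28
New area = 56 * 28 = 1568

1568


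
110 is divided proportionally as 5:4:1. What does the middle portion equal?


Ratio = 5:4:1
Total parts = 5 + 4 + 1 = 10
Value per part = 110 / 10 = 11
First share = 5 * 11 = 55
Middle share = 4 * 11 = 44
Third share = 1 * 11 = 11

44


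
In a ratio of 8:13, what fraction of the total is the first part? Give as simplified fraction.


Total parts = 8 + 13 = 21
First part fraction = 8/21
Simplify: 8/21 = 8/21

8/21


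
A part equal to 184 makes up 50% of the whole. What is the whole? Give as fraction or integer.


Given: 184 is 50% of the whole
Set up: 184 = 50/100 * whole
whole = 184 * 100 / 50
whole = 18400 / 50
whole = 368

368


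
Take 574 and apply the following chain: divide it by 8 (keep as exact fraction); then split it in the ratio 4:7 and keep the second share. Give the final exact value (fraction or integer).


Start with 574.
Step 1: Divide by 8: 574 / 8 = 287/4
Step 2: Split 4:7, second share = 287/4 * 7/11 = 2009/44
Final result = 2009/44

2009/44


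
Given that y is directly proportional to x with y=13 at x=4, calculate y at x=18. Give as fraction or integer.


Direct proportion: y = kx
Find k: k = 13/4 = 13/4
Compute y at x=18: y = 13/4 * 18
y = 117/2

117/2


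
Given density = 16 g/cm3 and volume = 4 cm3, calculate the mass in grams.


Using mass = density * volume
Density = 16 g/cm3
Volume = 4 cm3
Mass = 16 * 4
= 64 g

64


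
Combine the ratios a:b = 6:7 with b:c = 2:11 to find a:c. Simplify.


Given a:b = 6:7 and b:c = 2:11
Make b consistent. Multiply first ratio by 2: a:b = 12:14
Multiply second ratio by 7: b:c = 14:77
Now b = 14 in both, so a:b:c = 12:14:77
Therefore a:c = 12:77
Simplify by GCD: a:c = 12:77

12:77


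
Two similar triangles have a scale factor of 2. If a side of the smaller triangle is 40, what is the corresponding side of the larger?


Similar triangles have proportional sides
Scale factor = 2
Smaller side = 40
Corresponding larger side = 40 * 2
= 80

80


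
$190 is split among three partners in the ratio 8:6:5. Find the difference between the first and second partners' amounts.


Total parts = 8 + 6 + 5 = 19
Value per part = 190 / 19 = 10
Shares: 8*10=80, 6*10=60, 5*10=50
First share = 80, second share = 60
Difference = |80 - 60| = 20

20


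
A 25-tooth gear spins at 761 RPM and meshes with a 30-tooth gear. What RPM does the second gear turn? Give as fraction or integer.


Gear ratio: teeth_A * RPM_A = teeth_B * RPM_B
25 * 761 = 30 * RPM_B
19025 = 30 * RPM_B
RPM_B = 19025 / 30
RPM_B = 3805/6

3805/6


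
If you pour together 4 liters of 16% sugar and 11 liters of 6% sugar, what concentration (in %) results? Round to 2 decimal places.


Solute in mixture 1 = 16% of 4 L = 4*16/100 = 16/25 L
Solute in mixture 2 = 6% of 11 L = 11*6/100 = 33/50 L
Total solute = 16/25 + 33/50 = 13/10 L
Total volume = 4 + 11 = 15 L
Final concentration = 13/10/15 * 100 = 8.67%

8.67


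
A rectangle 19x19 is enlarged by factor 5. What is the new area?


Original dimensions: 19 x 19
Enlargement factor = 5
New width = 19 * 5 = 95
New height = 19 * 5 = 95
New area = 95 * 95 = 9025

9025


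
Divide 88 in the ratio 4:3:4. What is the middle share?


Ratio = 4:3:4
Total parts = 4 + 3 + 4 = 11
Value per part = 88 / 11 = 8
First share = 4 * 8 = 32
Middle share = 3 * 8 = 24
Third share = 4 * 8 = 32

24


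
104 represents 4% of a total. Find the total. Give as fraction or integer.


Given: 104 is 4% of the whole
Set up: 104 = 4/100 * whole
whole = 104 * 100 / 4
whole = 10400 / 4
whole = 2600

2600


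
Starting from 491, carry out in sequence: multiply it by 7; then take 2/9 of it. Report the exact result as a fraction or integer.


Start with 491.
Step 1: Multiply by 7: 491 * 7 = 3437
Step 2: Take 2/9: 3437 * 2/9 = 6874/9
Final result = 6874/9

6874/9


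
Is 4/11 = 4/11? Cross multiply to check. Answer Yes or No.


Cross multiply to check 4/11 = 4/11
Left cross product: 4 * 11 = 44
Right cross product: 11 * 4 = 44
44 = 44
Equal, so proportions match => Yes

Yes


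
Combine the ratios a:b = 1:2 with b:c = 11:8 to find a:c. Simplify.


Given a:b = 1:2 and b:c = 11:8
Make b consistent. Multiply first ratio by 11: a:b = 11:22
Multiply second ratio by 2: b:c = 22:16
Now b = 22 in both, so a:b:c = 11:22:16
Therefore a:c = 11:16
Simplify by GCD: a:c = 11:16

11:16


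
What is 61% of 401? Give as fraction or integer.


Compute 61% of 401
Convert percentage: 61% = 61/100
Multiply: 401 * 61/100
= 24461/100
= 24461/100

24461/100


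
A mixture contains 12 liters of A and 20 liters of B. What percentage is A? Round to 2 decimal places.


Volume of A = 12 L
Volume of B = 20 L
Total volume = 12 + 20 = 32 L
Percentage of A = (12/32) * 100
= 37.50%

37.50


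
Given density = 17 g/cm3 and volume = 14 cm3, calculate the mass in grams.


Using mass = density * volume
Density = 17 g/cm3
Volume = 14 cm3
Mass = 17 * 14
= 238 g

238


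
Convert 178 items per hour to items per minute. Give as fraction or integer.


Converting from per hour to per minute
Rate = 178 items per hour
Divide by 60: 178/60
= 89/30 items per minute

89/30


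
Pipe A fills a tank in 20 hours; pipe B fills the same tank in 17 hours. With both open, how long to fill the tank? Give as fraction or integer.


Rate of A = 1/20 job per hour
Rate of B = 1/17 job per hour
Combined rate = 1/20 + 1/17
Find common denominator: (17 + 20)/(20*17) = 37/340
Combined rate = 37/340 job per hour
Time together = 1 / (37/340) = 340/37 hours

340/37


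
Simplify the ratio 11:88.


Find GCD(11, 88)
GCD = 11
Divide both by 11: 11/11 = 1, 88/11 = 8
Simplified ratio = 1:8

1:8


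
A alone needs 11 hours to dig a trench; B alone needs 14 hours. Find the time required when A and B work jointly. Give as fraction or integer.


Rate of A = 1/11 job per hour
Rate of B = 1/14 job per hour
Combined rate = 1/11 + 1/14
Find common denominator: (14 + 11)/(11*14) = 25/154
Combined rate = 25/154 job per hour
Time together = 1 / (25/154) = 154/25 hours

154/25


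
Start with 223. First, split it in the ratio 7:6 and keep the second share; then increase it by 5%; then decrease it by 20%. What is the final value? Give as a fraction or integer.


Start with 223.
Step 1: Split 7:6, second share = 223 * 6/13 = 1338/13
Step 2: Increase by 5%: 1338/13 * 105/100 = 14049/130
Step 3: Decrease by 20%: 14049/130 * 80/100 = 28098/325
Final result = 28098/325

28098/325


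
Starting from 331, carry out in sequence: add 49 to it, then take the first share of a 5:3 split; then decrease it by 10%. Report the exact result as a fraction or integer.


Start with 331.
Step 1: Add 49: 331+49=380; split 5:3 first = 380*5/8 = 475/2
Step 2: Decrease by 10%: 475/2 * 90/100 = 855/4
Final result = 855/4

855/4


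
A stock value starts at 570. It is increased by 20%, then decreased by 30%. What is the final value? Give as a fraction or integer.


Start: 570
Step 1: increase by 20% => multiply by 120/100
  570 * 120/100 = 684
Step 2: decrease by 30% => multiply by 70/100
  684 * 70/100 = 2394/5
Final value = 2394/5

2394/5


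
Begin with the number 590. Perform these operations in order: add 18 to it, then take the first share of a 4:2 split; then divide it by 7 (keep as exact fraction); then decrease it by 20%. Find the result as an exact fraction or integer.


Start with 590.
Step 1: Add 18: 590+18=608; split 4:2 first = 608*4/6 = 1216/3
Step 2: Divide by 7: 1216/3 / 7 = 1216/21
Step 3: Decrease by 20%: 1216/21 * 80/100 = 4864/105
Final result = 4864/105

4864/105


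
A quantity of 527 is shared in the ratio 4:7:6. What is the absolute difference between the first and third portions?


Total parts = 4 + 7 + 6 = 17
Value per part = 527 / 17 = 31
Shares: 4*31=124, 7*31=217, 6*31=186
First share = 124, third share = 186
Difference = |124 - 186| = 62

62


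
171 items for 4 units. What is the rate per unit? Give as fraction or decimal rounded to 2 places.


Total items = 171
Number of units = 4
Unit rate = 171 / 4
= 42.75 items per unit

42.75


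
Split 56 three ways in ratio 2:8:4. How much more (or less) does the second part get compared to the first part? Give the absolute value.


Total parts = 2 + 8 + 4 = 14
Value per part = 56 / 14 = 4
Shares: 2*4=8, 8*4=32, 4*4=16
Second share = 32, first share = 8
Difference = |32 - 8| = 24

24


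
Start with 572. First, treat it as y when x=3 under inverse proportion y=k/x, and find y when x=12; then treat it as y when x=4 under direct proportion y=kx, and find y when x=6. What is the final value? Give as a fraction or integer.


Start with 572.
Step 1: Inverse prop: k = (572)*3; new y = k/12 = 572*3/12 = 143
Step 2: Direct prop: k = (143)/4; new y = k*6 = 143*6/4 = 429/2
Final result = 429/2

429/2


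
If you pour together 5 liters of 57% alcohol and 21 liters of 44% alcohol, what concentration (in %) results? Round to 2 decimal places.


Solute in mixture 1 = 57% of 5 L = 5*57/100 = 57/20 L
Solute in mixture 2 = 44% of 21 L = 21*44/100 = 231/25 L
Total solute = 57/20 + 231/25 = 1209/100 L
Total volume = 5 + 21 = 26 L
Final concentration = 1209/100/26 * 100 = 46.50%

46.50


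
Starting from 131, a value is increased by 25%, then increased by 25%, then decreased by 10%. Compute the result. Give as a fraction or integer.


Start: 131
Step 1: increase by 25% => multiply by 125/100
  131 * 125/100 = 655/4
Step 2: increase by 25% => multiply by 125/100
  655/4 * 125/100 = 3275/16
Step 3: decrease by 10% => multiply by 90/100
  3275/16 * 90/100 = 5895/32
Final value = 5895/32

5895/32


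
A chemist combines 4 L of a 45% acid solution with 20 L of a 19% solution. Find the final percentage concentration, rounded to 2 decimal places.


Solute in mixture 1 = 45% of 4 L = 4*45/100 = 9/5 L
Solute in mixture 2 = 19% of 20 L = 20*19/100 = 19/5 L
Total solute = 9/5 + 19/5 = 28/5 L
Total volume = 4 + 20 = 24 L
Final concentration = 28/5/24 * 100 = 23.33%

23.33


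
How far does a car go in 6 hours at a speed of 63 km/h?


Using distance = speed * time
Speed = 63 km/h
Time = 6 hours
Distance = 63 * 6
= 378 km

378


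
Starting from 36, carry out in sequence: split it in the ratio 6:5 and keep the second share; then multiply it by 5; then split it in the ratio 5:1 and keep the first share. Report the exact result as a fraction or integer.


Start with 36.
Step 1: Split 6:5, second share = 36 * 5/11 = 180/11
Step 2: Multiply by 5: 180/11 * 5 = 900/11
Step 3: Split 5:1, first share = 900/11 * 5/6 = 750/11
Final result = 750/11

750/11


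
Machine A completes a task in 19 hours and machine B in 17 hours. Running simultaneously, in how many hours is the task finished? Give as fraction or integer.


Rate of A = 1/19 job per hour
Rate of B = 1/17 job per hour
Combined rate = 1/19 + 1/17
Find common denominator: (17 + 19)/(19*17) = 36/323
Combined rate = 36/323 job per hour
Time together = 1 / (36/323) = 323/36 hours

323/36


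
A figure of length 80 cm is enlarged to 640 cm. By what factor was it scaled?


Original length = 80 cm
Scaled length = 640 cm
Scale factor = 640 / 80
= 8

8


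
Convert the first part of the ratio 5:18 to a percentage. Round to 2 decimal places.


Total parts = 5 + 18 = 23
First part fraction = 5/23
Percentage = (5/23) * 100
= 0.217391 * 100
= 21.74%

21.74


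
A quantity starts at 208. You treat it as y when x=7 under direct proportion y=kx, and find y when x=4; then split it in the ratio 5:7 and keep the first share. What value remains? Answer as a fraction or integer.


Start with 208.
Step 1: Direct prop: k = (208)/7; new y = k*4 = 208*4/7 = 832/7
Step 2: Split 5:7, first share = 832/7 * 5/12 = 1040/21
Final result = 1040/21

1040/21


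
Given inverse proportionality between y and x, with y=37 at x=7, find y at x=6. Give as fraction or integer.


Inverse proportion: y = k/x
Find k: k = 7 * 37 = 259
Compute y at x=6: y = 259/6
y = 259/6

259/6


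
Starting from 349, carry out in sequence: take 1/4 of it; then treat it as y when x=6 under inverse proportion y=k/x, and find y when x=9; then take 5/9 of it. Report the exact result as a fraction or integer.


Start with 349.
Step 1: Take 1/4: 349 * 1/4 = 349/4
Step 2: Inverse prop: k = (349/4)*6; new y = k/9 = 349/4*6/9 = 349/6
Step 3: Take 5/9: 349/6 * 5/9 = 1745/54
Final result = 1745/54

1745/54


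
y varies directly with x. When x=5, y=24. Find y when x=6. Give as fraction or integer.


Direct proportion: y = kx
Find k: k = 24/5 = 24/5
Compute y at x=6: y = 24/5 * 6
y = 144/5

144/5


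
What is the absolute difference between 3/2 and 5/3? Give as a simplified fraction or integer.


Simplify: 3/2 = 3/2 and 5/3 = 5/3
Find common denominator: LCD = 6
Convert: 9/6 and 10/6
Difference = |9 - 10|/6 = 1/6
Simplified = 1/6

1/6


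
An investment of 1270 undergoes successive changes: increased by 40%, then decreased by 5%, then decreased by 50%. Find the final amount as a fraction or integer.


Start: 1270
Step 1: increase by 40% => multiply by 140/100
  1270 * 140/100 = 1778
Step 2: decrease by 5% => multiply by 95/100
  1778 * 95/100 = 16891/10
Step 3: decrease by 50% => multiply by 50/100
  16891/10 * 50/100 = 16891/20
Final value = 16891/20

16891/20


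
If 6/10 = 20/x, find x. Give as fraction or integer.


Setting up: 6/10 = 20/x
Cross multiply: 6 * x = 10 * 20
6x = 200
x = 200/6
x = 100/3

100/3


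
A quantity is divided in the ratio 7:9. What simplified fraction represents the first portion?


Total parts = 7 + 9 = 16
First part fraction = 7/16
Simplify: 7/16 = 7/16

7/16


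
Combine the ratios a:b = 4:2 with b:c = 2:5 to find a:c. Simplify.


Given a:b = 4:2 and b:c = 2:5
Make b consistent. Multiply first ratio by 2: a:b = 8:4
Multiply second ratio by 2: b:c = 4:10
Now b = 4 in both, so a:b:c = 8:4:10
Therefore a:c = 8:10
Simplify by GCD: a:c = 4:5

4:5


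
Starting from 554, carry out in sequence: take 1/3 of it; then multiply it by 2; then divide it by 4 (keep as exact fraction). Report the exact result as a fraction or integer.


Start with 554.
Step 1: Take 1/3: 554 * 1/3 = 554/3
Step 2: Multiply by 2: 554/3 * 2 = 1108/3
Step 3: Divide by 4: 1108/3 / 4 = 277/3
Final result = 277/3

277/3


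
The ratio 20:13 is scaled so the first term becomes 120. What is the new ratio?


Original ratio: 20:13
First term target: 120
Scale factor = 120 / 20 = 6
Multiply second term: 13 * 6 = 78
Equivalent ratio = 120:78

120:78


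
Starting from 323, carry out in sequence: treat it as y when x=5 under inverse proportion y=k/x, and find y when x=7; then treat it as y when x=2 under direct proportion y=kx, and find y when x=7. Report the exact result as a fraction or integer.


Start with 323.
Step 1: Inverse prop: k = (323)*5; new y = k/7 = 323*5/7 = 1615/7
Step 2: Direct prop: k = (1615/7)/2; new y = k*7 = 1615/7*7/2 = 1615/2
Final result = 1615/2

1615/2


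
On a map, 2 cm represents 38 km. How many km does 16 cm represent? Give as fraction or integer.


Map scale: 2 cm = 38 km
Measured distance on map = 16 cm
Set up proportion: 16 * 38 / 2
= 608 / 2
= 304 km

304


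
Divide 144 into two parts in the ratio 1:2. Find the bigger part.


Total parts = 1 + 2 = 3
Value per part = 144 / 3 = 48
First share = 1 * 48 = 48
Second share = 2 * 48 = 96
Larger share = 96

96


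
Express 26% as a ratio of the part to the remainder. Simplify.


Part = 26%, Remainder = 74%
Ratio = 26:74
GCD(26, 74) = 2
Simplify: 13:37 = 13:37

13:37


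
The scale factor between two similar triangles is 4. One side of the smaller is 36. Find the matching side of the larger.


Similar triangles have proportional sides
Scale factor = 4
Smaller side = 36
Corresponding larger side = 36 * 4
= 144

144


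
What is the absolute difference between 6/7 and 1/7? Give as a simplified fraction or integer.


Simplify: 6/7 = 6/7 and 1/7 = 1/7
Find common denominator: LCD = 7
Convert: 6/7 and 1/7
Difference = |6 - 1|/7 = 5/7
Simplified = 5/7

5/7
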